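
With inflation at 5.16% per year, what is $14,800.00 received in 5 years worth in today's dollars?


Formula: Real value = nominal / (1 + inflation)^years
Price level: (1 + 0.0516)^5 = 1.286035
Real value = $14,800.00 / 1.286035 = $11,508.24

$11,508.24


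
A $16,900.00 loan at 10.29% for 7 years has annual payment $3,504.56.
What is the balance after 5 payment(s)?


Formula: Balance = PV*(1+r)^k - PMT*((1+r)^k - 1)/r
Growth: (1 + 0.1029)^5 = 1.631852
Accumulated factor: ((1+r)^k - 1)/r = 6.140444
Balance = $16,900.00 * 1.631852 - $3,504.56 * 6.140444
Balance = $6,058.74

$6,058.74


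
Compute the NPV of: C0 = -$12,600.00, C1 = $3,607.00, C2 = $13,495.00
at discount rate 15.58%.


Formula: NPV = C0 + C1/(1+r) + C2/(1+r)^2
Discount C1: $3,607.00 / (1 + 0.1558) = $3,120.78
Discount C2: $13,495.00 / (1 + 0.1558)^2 = $10,102.00
NPV = -$12,600.00 + $3,120.78 + $10,102.00 = $622.79

$622.79


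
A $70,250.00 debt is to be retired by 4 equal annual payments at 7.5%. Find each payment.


Formula: PMT = PV * r / (1 - (1+r)^(-n))
Denominator: 1 - (1 + 0.075)^(-4) = 0.251199
Numerator: $70,250.00 * 0.075 = 5268.75
PMT = 5268.75 / 0.251199 = $20,974.37

$20,974.37


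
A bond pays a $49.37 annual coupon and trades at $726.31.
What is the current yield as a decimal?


Formula: Current yield = annual coupon / price
Substituting: CY = $49.37 / $726.31
CY = 0.067974

0.067974


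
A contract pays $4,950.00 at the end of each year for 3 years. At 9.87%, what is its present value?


Formula: PV = PMT * (1 - (1+r)^(-n)) / r
Discount factor: (1 + 0.0987)^(-3) = 0.753985
Bracket: 1 - 0.753985 = 0.246015
PV = $4,950.00 * 0.246015 / 0.0987 = $12,338.15

$12,338.15


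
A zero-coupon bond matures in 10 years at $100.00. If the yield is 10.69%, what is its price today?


Formula: Price = FV / (1 + r)^n
Substituting: Price = $100.00 / (1 + 0.1069)^10
Discount factor: (1.1069)^10 = 2.761111
Price = $100.00 / 2.761111 = $36.22

$36.22


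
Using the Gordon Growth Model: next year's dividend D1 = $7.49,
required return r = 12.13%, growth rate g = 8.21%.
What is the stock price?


Formula: P = D1 / (r - g)
Spread: r - g = 0.1213 - 0.0821 = 0.0392
Substituting: P = $7.49 / 0.0392
P = $191.07

$191.07


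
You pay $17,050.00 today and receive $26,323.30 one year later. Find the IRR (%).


Formula: IRR = C1/C0 - 1
Substituting: IRR = $26,323.30 / $17,050.00 - 1
Ratio: 1.543889 - 1 = 0.543889
IRR = 54.3889%

54.3889%


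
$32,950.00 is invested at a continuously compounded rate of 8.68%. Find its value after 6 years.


Formula: FV = P * e^(r*t)
Exponent: r*t = 0.0868 * 6 = 0.5208
e^(0.5208) = 1.683374
FV = $32,950.00 * 1.683374 = $55,467.17

$55,467.17


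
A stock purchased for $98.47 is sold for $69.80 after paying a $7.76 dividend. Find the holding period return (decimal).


Formula: HPR = (P1 - P0 + D) / P0
Gain: $69.80 - $98.47 + $7.76 = -$20.91
HPR = -$20.91 / $98.47 = -0.2123

-0.2123


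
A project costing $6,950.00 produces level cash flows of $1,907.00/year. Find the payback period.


Formula: Payback = investment / annual cash flow
Substituting: Payback = $6,950.00 / $1,907.00
Payback = 3.6445 years

3.6445 years


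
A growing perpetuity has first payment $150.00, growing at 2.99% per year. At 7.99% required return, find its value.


Formula: PV = C / (r - g)
Spread: r - g = 0.0799 - 0.0299 = 0.05
Substituting: PV = $150.00 / 0.05
PV = $3,000.00

$3,000.00


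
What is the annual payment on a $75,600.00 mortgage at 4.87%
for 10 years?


Formula: PMT = PV * r / (1 - (1+r)^(-n))
Denominator: 1 - (1 + 0.0487)^(-10) = 0.378434
Numerator: $75,600.00 * 0.0487 = 3681.72
PMT = 3681.72 / 0.378434 = $9,728.83

$9,728.83


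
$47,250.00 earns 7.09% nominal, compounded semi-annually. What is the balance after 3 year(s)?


Formula: FV = P * (1 + r/m)^(m*t)
Period rate: r/m = 0.0709 / 2 = 0.03545
Total periods: m*t = 2 * 3 = 6
Growth factor: (1 + 0.03545)^6 = 1.232466
FV = $47,250.00 * 1.232466 = $58,234.00

$58,234.00


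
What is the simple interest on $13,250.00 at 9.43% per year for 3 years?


Formula: I = P * r * t
Substituting: I = $13,250.00 * 0.0943 * 3
Step: I = $13,250.00 * 0.2829
I = $3,748.43

$3,748.43


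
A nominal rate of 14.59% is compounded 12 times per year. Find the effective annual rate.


Formula: EAR = (1 + r/m)^m - 1
Period rate: r/m = 0.1459 / 12 = 0.012158
Compounding: (1 + 0.012158)^12 = 1.156063
EAR = 1.156063 - 1 = 0.156063

0.156063


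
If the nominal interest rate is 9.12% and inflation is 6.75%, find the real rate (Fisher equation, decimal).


Formula: (1 + r_real) = (1 + r_nom) / (1 + inflation)
Substituting: (1 + r_real) = 1.0912 / 1.0675
(1 + r_real) = 1.022201
r_real = 1.022201 - 1 = 0.022201

0.022201


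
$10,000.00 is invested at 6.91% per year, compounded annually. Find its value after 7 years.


Formula: FV = P * (1 + r)^n
Substituting: FV = $10,000.00 * (1 + 0.0691)^7
Growth factor: (1.0691)^7 = 1.596351
FV = $10,000.00 * 1.596351 = $15,963.51

$15,963.51


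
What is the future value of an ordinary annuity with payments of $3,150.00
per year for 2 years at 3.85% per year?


Formula: FV = PMT * ((1+r)^n - 1) / r
Growth factor: (1 + 0.0385)^2 = 1.078482
Numerator: 1.078482 - 1 = 0.078482
FV = $3,150.00 * 0.078482 / 0.0385 = $6,421.28

$6,421.28


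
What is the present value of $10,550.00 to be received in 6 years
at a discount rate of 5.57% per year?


Formula: PV = FV / (1 + r)^n
Substituting: PV = $10,550.00 / (1 + 0.0557)^6
Discount factor: (1.0557)^6 = 1.384341
PV = $10,550.00 / 1.384341 = $7,620.95

$7,620.95


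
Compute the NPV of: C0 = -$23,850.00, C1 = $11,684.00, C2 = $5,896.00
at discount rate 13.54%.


Formula: NPV = C0 + C1/(1+r) + C2/(1+r)^2
Discount C1: $11,684.00 / (1 + 0.1354) = $10,290.65
Discount C2: $5,896.00 / (1 + 0.1354)^2 = $4,573.62
NPV = -$23,850.00 + $10,290.65 + $4,573.62 = -$8,985.74

-$8,985.74


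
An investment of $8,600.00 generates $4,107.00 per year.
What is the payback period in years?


Formula: Payback = investment / annual cash flow
Substituting: Payback = $8,600.00 / $4,107.00
Payback = 2.094 years

2.094 years


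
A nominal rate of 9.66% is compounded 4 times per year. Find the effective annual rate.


Formula: EAR = (1 + r/m)^m - 1
Period rate: r/m = 0.0966 / 4 = 0.02415
Compounding: (1 + 0.02415)^4 = 1.100156
EAR = 1.100156 - 1 = 0.100156

0.100156


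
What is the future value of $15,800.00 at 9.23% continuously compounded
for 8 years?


Formula: FV = P * e^(r*t)
Exponent: r*t = 0.0923 * 8 = 0.7384
e^(0.7384) = 2.092585
FV = $15,800.00 * 2.092585 = $33,062.84

$33,062.84


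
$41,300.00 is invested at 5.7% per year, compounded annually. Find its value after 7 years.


Formula: FV = P * (1 + r)^n
Substituting: FV = $41,300.00 * (1 + 0.057)^7
Growth factor: (1.057)^7 = 1.474093
FV = $41,300.00 * 1.474093 = $60,880.04

$60,880.04


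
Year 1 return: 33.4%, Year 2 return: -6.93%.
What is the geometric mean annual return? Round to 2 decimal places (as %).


Formula: Geometric mean = ((1+r1)*(1+r2))^(1/2) - 1
Product: (1 + 0.334) * (1 + -0.0693) = 1.334 * 0.9307 = 1.241554
Square root: 1.241554^0.5 = 1.11425
Geometric mean = 1.11425 - 1 = 0.11425
As percentage: 11.43%

11.43%


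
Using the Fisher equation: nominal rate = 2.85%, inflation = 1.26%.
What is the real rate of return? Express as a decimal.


Formula: (1 + r_real) = (1 + r_nom) / (1 + inflation)
Substituting: (1 + r_real) = 1.0285 / 1.0126
(1 + r_real) = 1.015702
r_real = 1.015702 - 1 = 0.015702

0.015702


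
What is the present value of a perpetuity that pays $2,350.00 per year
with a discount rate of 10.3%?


Formula: PV = C / r
Substituting: PV = $2,350.00 / 0.103
PV = $22,815.53

$22,815.53


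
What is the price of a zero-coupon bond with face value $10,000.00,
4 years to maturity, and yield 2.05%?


Formula: Price = FV / (1 + r)^n
Substituting: Price = $10,000.00 / (1 + 0.0205)^4
Discount factor: (1.0205)^4 = 1.084556
Price = $10,000.00 / 1.084556 = $9,220.36

$9,220.36


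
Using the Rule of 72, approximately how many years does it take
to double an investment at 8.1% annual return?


Formula: Years ≈ 72 / r
Substituting: Years ≈ 72 / 8.1
Years ≈ 8.9

8.9 years


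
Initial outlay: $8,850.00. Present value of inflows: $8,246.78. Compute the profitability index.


Formula: PI = PV(cash flows) / initial investment
Substituting: PI = $8,246.78 / $8,850.00
PI = 0.9318

0.9318


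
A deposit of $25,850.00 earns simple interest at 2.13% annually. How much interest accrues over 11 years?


Formula: I = P * r * t
Substituting: I = $25,850.00 * 0.0213 * 11
Step: I = $25,850.00 * 0.2343
I = $6,056.66

$6,056.66


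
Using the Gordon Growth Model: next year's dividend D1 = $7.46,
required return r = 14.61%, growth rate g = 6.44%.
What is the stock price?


Formula: P = D1 / (r - g)
Spread: r - g = 0.1461 - 0.0644 = 0.0817
Substituting: P = $7.46 / 0.0817
P = $91.31

$91.31


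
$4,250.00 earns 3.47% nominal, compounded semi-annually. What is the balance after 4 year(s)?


Formula: FV = P * (1 + r/m)^(m*t)
Period rate: r/m = 0.0347 / 2 = 0.01735
Total periods: m*t = 2 * 4 = 8
Growth factor: (1 + 0.01735)^8 = 1.147528
FV = $4,250.00 * 1.147528 = $4,876.99

$4,876.99


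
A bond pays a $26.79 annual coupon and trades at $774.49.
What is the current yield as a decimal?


Formula: Current yield = annual coupon / price
Substituting: CY = $26.79 / $774.49
CY = 0.034591

0.034591


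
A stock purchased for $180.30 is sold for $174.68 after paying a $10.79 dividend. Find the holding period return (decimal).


Formula: HPR = (P1 - P0 + D) / P0
Gain: $174.68 - $180.30 + $10.79 = $5.17
HPR = $5.17 / $180.30 = 0.0287

0.0287


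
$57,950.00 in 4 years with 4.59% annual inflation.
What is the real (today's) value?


Formula: Real value = nominal / (1 + inflation)^years
Price level: (1 + 0.0459)^4 = 1.196632
Real value = $57,950.00 / 1.196632 = $48,427.58

$48,427.58


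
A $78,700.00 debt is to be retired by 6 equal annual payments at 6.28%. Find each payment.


Formula: PMT = PV * r / (1 - (1+r)^(-n))
Denominator: 1 - (1 + 0.0628)^(-6) = 0.30611
Numerator: $78,700.00 * 0.0628 = 4942.36
PMT = 4942.36 / 0.30611 = $16,145.71

$16,145.71


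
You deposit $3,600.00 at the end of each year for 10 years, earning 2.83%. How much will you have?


Formula: FV = PMT * ((1+r)^n - 1) / r
Growth factor: (1 + 0.0283)^10 = 1.321899
Numerator: 1.321899 - 1 = 0.321899
FV = $3,600.00 * 0.321899 / 0.0283 = $40,948.32

$40,948.32


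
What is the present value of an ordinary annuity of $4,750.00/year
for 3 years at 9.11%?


Formula: PV = PMT * (1 - (1+r)^(-n)) / r
Discount factor: (1 + 0.0911)^(-3) = 0.76985
Bracket: 1 - 0.76985 = 0.23015
PV = $4,750.00 * 0.23015 / 0.0911 = $12,000.12

$12,000.12


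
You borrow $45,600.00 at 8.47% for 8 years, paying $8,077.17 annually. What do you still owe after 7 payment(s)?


Formula: Balance = PV*(1+r)^k - PMT*((1+r)^k - 1)/r
Growth: (1 + 0.0847)^7 = 1.766719
Accumulated factor: ((1+r)^k - 1)/r = 9.052172
Balance = $45,600.00 * 1.766719 - $8,077.17 * 9.052172
Balance = $7,446.45

$7,446.45


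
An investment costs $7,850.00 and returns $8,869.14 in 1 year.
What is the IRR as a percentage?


Formula: IRR = C1/C0 - 1
Substituting: IRR = $8,869.14 / $7,850.00 - 1
Ratio: 1.129827 - 1 = 0.129827
IRR = 12.9827%

12.9827%


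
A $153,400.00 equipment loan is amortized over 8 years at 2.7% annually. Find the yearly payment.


Formula: PMT = PV * r / (1 - (1+r)^(-n))
Denominator: 1 - (1 + 0.027)^(-8) = 0.191953
Numerator: $153,400.00 * 0.027 = 4141.8
PMT = 4141.8 / 0.191953 = $21,577.12

$21,577.12


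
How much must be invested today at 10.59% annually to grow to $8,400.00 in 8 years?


Formula: PV = FV / (1 + r)^n
Substituting: PV = $8,400.00 / (1 + 0.1059)^8
Discount factor: (1.1059)^8 = 2.237314
PV = $8,400.00 / 2.237314 = $3,754.50

$3,754.50


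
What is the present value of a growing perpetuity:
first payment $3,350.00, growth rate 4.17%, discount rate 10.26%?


Formula: PV = C / (r - g)
Spread: r - g = 0.1026 - 0.0417 = 0.0609
Substituting: PV = $3,350.00 / 0.0609
PV = $55,008.21

$55,008.21


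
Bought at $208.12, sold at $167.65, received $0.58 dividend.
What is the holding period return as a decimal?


Formula: HPR = (P1 - P0 + D) / P0
Gain: $167.65 - $208.12 + $0.58 = -$39.89
HPR = -$39.89 / $208.12 = -0.1917

-0.1917


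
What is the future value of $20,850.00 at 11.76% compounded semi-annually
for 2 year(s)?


Formula: FV = P * (1 + r/m)^(m*t)
Period rate: r/m = 0.1176 / 2 = 0.0588
Total periods: m*t = 2 * 2 = 4
Growth factor: (1 + 0.0588)^4 = 1.25677
FV = $20,850.00 * 1.25677 = $26,203.65

$26,203.65


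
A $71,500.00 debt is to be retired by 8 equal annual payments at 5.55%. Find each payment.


Formula: PMT = PV * r / (1 - (1+r)^(-n))
Denominator: 1 - (1 + 0.0555)^(-8) = 0.350866
Numerator: $71,500.00 * 0.0555 = 3968.25
PMT = 3968.25 / 0.350866 = $11,309.86

$11,309.86


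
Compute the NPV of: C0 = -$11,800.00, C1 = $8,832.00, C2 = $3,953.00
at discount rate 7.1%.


Formula: NPV = C0 + C1/(1+r) + C2/(1+r)^2
Discount C1: $8,832.00 / (1 + 0.071) = $8,246.50
Discount C2: $3,953.00 / (1 + 0.071)^2 = $3,446.26
NPV = -$11,800.00 + $8,246.50 + $3,446.26 = -$107.24

-$107.24


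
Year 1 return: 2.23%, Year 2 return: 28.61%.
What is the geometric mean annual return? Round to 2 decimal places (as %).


Formula: Geometric mean = ((1+r1)*(1+r2))^(1/2) - 1
Product: (1 + 0.0223) * (1 + 0.2861) = 1.0223 * 1.2861 = 1.31478
Square root: 1.31478^0.5 = 1.146639
Geometric mean = 1.146639 - 1 = 0.146639
As percentage: 14.66%

14.66%


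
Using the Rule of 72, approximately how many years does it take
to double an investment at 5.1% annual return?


Formula: Years ≈ 72 / r
Substituting: Years ≈ 72 / 5.1
Years ≈ 14.1

14.1 years


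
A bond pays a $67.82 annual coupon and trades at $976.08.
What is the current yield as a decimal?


Formula: Current yield = annual coupon / price
Substituting: CY = $67.82 / $976.08
CY = 0.069482

0.069482


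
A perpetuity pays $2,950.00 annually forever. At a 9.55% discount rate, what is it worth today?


Formula: PV = C / r
Substituting: PV = $2,950.00 / 0.0955
PV = $30,890.05

$30,890.05


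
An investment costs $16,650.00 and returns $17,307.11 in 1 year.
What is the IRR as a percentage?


Formula: IRR = C1/C0 - 1
Substituting: IRR = $17,307.11 / $16,650.00 - 1
Ratio: 1.039466 - 1 = 0.039466
IRR = 3.9466%

3.9466%


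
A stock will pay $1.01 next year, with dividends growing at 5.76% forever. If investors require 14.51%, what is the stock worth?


Formula: P = D1 / (r - g)
Spread: r - g = 0.1451 - 0.0576 = 0.0875
Substituting: P = $1.01 / 0.0875
P = $11.54

$11.54


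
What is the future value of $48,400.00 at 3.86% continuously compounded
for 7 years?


Formula: FV = P * e^(r*t)
Exponent: r*t = 0.0386 * 7 = 0.2702
e^(0.2702) = 1.310226
FV = $48,400.00 * 1.310226 = $63,414.96

$63,414.96


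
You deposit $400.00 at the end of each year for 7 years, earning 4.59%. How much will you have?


Formula: FV = PMT * ((1+r)^n - 1) / r
Growth factor: (1 + 0.0459)^7 = 1.369087
Numerator: 1.369087 - 1 = 0.369087
FV = $400.00 * 0.369087 / 0.0459 = $3,216.45

$3,216.45


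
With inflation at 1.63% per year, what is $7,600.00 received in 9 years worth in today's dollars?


Formula: Real value = nominal / (1 + inflation)^years
Price level: (1 + 0.0163)^9 = 1.156638
Real value = $7,600.00 / 1.156638 = $6,570.77

$6,570.77


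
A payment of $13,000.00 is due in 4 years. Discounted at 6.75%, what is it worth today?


Formula: PV = FV / (1 + r)^n
Substituting: PV = $13,000.00 / (1 + 0.0675)^4
Discount factor: (1.0675)^4 = 1.298588
PV = $13,000.00 / 1.298588 = $10,010.87

$10,010.87


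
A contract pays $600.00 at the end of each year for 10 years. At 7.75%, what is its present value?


Formula: PV = PMT * (1 - (1+r)^(-n)) / r
Discount factor: (1 + 0.0775)^(-10) = 0.474053
Bracket: 1 - 0.474053 = 0.525947
PV = $600.00 * 0.525947 / 0.0775 = $4,071.85

$4,071.85


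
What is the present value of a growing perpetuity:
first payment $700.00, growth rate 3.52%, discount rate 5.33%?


Formula: PV = C / (r - g)
Spread: r - g = 0.0533 - 0.0352 = 0.0181
Substituting: PV = $700.00 / 0.0181
PV = $38,674.03

$38,674.03


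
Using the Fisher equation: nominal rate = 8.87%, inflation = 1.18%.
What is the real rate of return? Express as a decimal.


Formula: (1 + r_real) = (1 + r_nom) / (1 + inflation)
Substituting: (1 + r_real) = 1.0887 / 1.0118
(1 + r_real) = 1.076003
r_real = 1.076003 - 1 = 0.076003

0.076003


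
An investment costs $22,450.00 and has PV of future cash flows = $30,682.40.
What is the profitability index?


Formula: PI = PV(cash flows) / initial investment
Substituting: PI = $30,682.40 / $22,450.00
PI = 1.3667

1.3667


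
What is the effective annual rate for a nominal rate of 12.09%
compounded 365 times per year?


Formula: EAR = (1 + r/m)^m - 1
Period rate: r/m = 0.1209 / 365 = 0.000331
Compounding: (1 + 0.000331)^365 = 1.128489
EAR = 1.128489 - 1 = 0.128489

0.128489


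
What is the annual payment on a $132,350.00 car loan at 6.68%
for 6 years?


Formula: PMT = PV * r / (1 - (1+r)^(-n))
Denominator: 1 - (1 + 0.0668)^(-6) = 0.321575
Numerator: $132,350.00 * 0.0668 = 8840.98
PMT = 8840.98 / 0.321575 = $27,492.76

$27,492.76


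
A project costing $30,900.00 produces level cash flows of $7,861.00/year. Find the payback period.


Formula: Payback = investment / annual cash flow
Substituting: Payback = $30,900.00 / $7,861.00
Payback = 3.9308 years

3.9308 years


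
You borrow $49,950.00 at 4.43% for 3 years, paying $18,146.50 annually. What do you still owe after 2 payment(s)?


Formula: Balance = PV*(1+r)^k - PMT*((1+r)^k - 1)/r
Growth: (1 + 0.0443)^2 = 1.090562
Accumulated factor: ((1+r)^k - 1)/r = 2.0443
Balance = $49,950.00 * 1.090562 - $18,146.50 * 2.0443
Balance = $17,376.71

$17,376.71


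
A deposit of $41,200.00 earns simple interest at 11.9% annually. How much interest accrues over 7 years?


Formula: I = P * r * t
Substituting: I = $41,200.00 * 0.119 * 7
Step: I = $41,200.00 * 0.833
I = $34,319.60

$34,319.60


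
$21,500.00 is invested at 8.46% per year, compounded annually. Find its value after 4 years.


Formula: FV = P * (1 + r)^n
Substituting: FV = $21,500.00 * (1 + 0.0846)^4
Growth factor: (1.0846)^4 = 1.383816
FV = $21,500.00 * 1.383816 = $29,752.05

$29,752.05


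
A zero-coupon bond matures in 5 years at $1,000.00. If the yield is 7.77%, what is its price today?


Formula: Price = FV / (1 + r)^n
Substituting: Price = $1,000.00 / (1 + 0.0777)^5
Discount factor: (1.0777)^5 = 1.453749
Price = $1,000.00 / 1.453749 = $687.88

$687.88


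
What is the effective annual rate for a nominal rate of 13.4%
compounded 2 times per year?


Formula: EAR = (1 + r/m)^m - 1
Period rate: r/m = 0.134 / 2 = 0.067
Compounding: (1 + 0.067)^2 = 1.138489
EAR = 1.138489 - 1 = 0.138489

0.138489


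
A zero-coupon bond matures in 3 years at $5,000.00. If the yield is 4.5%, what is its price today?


Formula: Price = FV / (1 + r)^n
Substituting: Price = $5,000.00 / (1 + 0.045)^3
Discount factor: (1.045)^3 = 1.141166
Price = $5,000.00 / 1.141166 = $4,381.48

$4,381.48


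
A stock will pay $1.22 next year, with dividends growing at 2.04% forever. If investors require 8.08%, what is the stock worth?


Formula: P = D1 / (r - g)
Spread: r - g = 0.0808 - 0.0204 = 0.0604
Substituting: P = $1.22 / 0.0604
P = $20.20

$20.20


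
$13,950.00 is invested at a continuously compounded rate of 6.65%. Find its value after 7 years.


Formula: FV = P * e^(r*t)
Exponent: r*t = 0.0665 * 7 = 0.4655
e^(0.4655) = 1.59281
FV = $13,950.00 * 1.59281 = $22,219.71

$22,219.71


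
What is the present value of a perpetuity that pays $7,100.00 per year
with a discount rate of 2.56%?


Formula: PV = C / r
Substituting: PV = $7,100.00 / 0.0256
PV = $277,343.75

$277,343.75


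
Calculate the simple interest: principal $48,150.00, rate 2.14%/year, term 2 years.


Formula: I = P * r * t
Substituting: I = $48,150.00 * 0.0214 * 2
Step: I = $48,150.00 * 0.0428
I = $2,060.82

$2,060.82


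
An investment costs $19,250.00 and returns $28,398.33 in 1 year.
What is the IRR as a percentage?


Formula: IRR = C1/C0 - 1
Substituting: IRR = $28,398.33 / $19,250.00 - 1
Ratio: 1.475238 - 1 = 0.475238
IRR = 47.5238%

47.5238%


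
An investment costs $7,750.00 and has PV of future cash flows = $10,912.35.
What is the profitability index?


Formula: PI = PV(cash flows) / initial investment
Substituting: PI = $10,912.35 / $7,750.00
PI = 1.408

1.408


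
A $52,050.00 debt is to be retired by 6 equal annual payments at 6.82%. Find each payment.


Formula: PMT = PV * r / (1 - (1+r)^(-n))
Denominator: 1 - (1 + 0.0682)^(-6) = 0.326892
Numerator: $52,050.00 * 0.0682 = 3549.81
PMT = 3549.81 / 0.326892 = $10,859.26

$10,859.26


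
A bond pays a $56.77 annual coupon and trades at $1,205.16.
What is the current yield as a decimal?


Formula: Current yield = annual coupon / price
Substituting: CY = $56.77 / $1,205.16
CY = 0.047106

0.047106


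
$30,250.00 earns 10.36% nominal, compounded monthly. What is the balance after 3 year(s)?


Formula: FV = P * (1 + r/m)^(m*t)
Period rate: r/m = 0.1036 / 12 = 0.008633
Total periods: m*t = 12 * 3 = 36
Growth factor: (1 + 0.008633)^36 = 1.362697
FV = $30,250.00 * 1.362697 = $41,221.59

$41,221.59


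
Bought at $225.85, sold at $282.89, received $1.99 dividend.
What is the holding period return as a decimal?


Formula: HPR = (P1 - P0 + D) / P0
Gain: $282.89 - $225.85 + $1.99 = $59.03
HPR = $59.03 / $225.85 = 0.2614

0.2614


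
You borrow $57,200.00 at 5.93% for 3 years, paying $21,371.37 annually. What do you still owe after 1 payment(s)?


Formula: Balance = PV*(1+r)^k - PMT*((1+r)^k - 1)/r
Growth: (1 + 0.0593)^1 = 1.0593
Accumulated factor: ((1+r)^k - 1)/r = 1.0
Balance = $57,200.00 * 1.0593 - $21,371.37 * 1.0
Balance = $39,220.59

$39,220.59


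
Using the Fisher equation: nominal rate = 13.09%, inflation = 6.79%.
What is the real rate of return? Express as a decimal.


Formula: (1 + r_real) = (1 + r_nom) / (1 + inflation)
Substituting: (1 + r_real) = 1.1309 / 1.0679
(1 + r_real) = 1.058994
r_real = 1.058994 - 1 = 0.058994

0.058994


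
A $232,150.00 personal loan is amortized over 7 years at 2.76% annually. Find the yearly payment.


Formula: PMT = PV * r / (1 - (1+r)^(-n))
Denominator: 1 - (1 + 0.0276)^(-7) = 0.173522
Numerator: $232,150.00 * 0.0276 = 6407.34
PMT = 6407.34 / 0.173522 = $36,925.24

$36,925.24


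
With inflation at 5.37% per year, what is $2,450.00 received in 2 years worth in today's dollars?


Formula: Real value = nominal / (1 + inflation)^years
Price level: (1 + 0.0537)^2 = 1.110284
Real value = $2,450.00 / 1.110284 = $2,206.64

$2,206.64


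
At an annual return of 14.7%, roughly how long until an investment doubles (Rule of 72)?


Formula: Years ≈ 72 / r
Substituting: Years ≈ 72 / 14.7
Years ≈ 4.9

4.9 years


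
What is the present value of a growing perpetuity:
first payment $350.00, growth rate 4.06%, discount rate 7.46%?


Formula: PV = C / (r - g)
Spread: r - g = 0.0746 - 0.0406 = 0.034
Substituting: PV = $350.00 / 0.034
PV = $10,294.12

$10,294.12


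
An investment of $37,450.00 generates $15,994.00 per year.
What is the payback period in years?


Formula: Payback = investment / annual cash flow
Substituting: Payback = $37,450.00 / $15,994.00
Payback = 2.3415 years

2.3415 years


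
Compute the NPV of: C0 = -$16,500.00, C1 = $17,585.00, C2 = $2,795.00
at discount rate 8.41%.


Formula: NPV = C0 + C1/(1+r) + C2/(1+r)^2
Discount C1: $17,585.00 / (1 + 0.0841) = $16,220.83
Discount C2: $2,795.00 / (1 + 0.0841)^2 = $2,378.17
NPV = -$16,500.00 + $16,220.83 + $2,378.17 = $2,099.00

$2,099.00


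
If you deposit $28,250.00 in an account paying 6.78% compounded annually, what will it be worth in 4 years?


Formula: FV = P * (1 + r)^n
Substituting: FV = $28,250.00 * (1 + 0.0678)^4
Growth factor: (1.0678)^4 = 1.300049
FV = $28,250.00 * 1.300049 = $36,726.38

$36,726.38


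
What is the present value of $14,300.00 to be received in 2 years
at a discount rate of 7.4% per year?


Formula: PV = FV / (1 + r)^n
Substituting: PV = $14,300.00 / (1 + 0.074)^2
Discount factor: (1.074)^2 = 1.153476
PV = $14,300.00 / 1.153476 = $12,397.31

$12,397.31


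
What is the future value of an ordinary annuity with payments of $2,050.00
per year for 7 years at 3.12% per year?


Formula: FV = PMT * ((1+r)^n - 1) / r
Growth factor: (1 + 0.0312)^7 = 1.239939
Numerator: 1.239939 - 1 = 0.239939
FV = $2,050.00 * 0.239939 / 0.0312 = $15,765.22

$15,765.22


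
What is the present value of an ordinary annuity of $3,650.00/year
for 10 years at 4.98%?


Formula: PV = PMT * (1 - (1+r)^(-n)) / r
Discount factor: (1 + 0.0498)^(-10) = 0.615084
Bracket: 1 - 0.615084 = 0.384916
PV = $3,650.00 * 0.384916 / 0.0498 = $28,211.73

$28,211.73


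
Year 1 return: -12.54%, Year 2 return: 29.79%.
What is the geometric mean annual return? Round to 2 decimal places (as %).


Formula: Geometric mean = ((1+r1)*(1+r2))^(1/2) - 1
Product: (1 + -0.1254) * (1 + 0.2979) = 0.8746 * 1.2979 = 1.135143
Square root: 1.135143^0.5 = 1.065431
Geometric mean = 1.065431 - 1 = 0.065431
As percentage: 6.54%

6.54%


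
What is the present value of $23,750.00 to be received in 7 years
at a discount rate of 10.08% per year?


Formula: PV = FV / (1 + r)^n
Substituting: PV = $23,750.00 / (1 + 0.1008)^7
Discount factor: (1.1008)^7 = 1.95866
PV = $23,750.00 / 1.95866 = $12,125.64

$12,125.64


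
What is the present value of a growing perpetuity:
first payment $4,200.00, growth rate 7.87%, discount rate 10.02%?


Formula: PV = C / (r - g)
Spread: r - g = 0.1002 - 0.0787 = 0.0215
Substituting: PV = $4,200.00 / 0.0215
PV = $195,348.84

$195,348.84


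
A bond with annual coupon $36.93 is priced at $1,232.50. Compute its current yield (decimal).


Formula: Current yield = annual coupon / price
Substituting: CY = $36.93 / $1,232.50
CY = 0.029963

0.029963


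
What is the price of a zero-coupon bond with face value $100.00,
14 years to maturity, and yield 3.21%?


Formula: Price = FV / (1 + r)^n
Substituting: Price = $100.00 / (1 + 0.0321)^14
Discount factor: (1.0321)^14 = 1.556341
Price = $100.00 / 1.556341 = $64.25

$64.25


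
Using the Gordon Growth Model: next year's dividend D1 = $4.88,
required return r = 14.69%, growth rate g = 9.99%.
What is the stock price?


Formula: P = D1 / (r - g)
Spread: r - g = 0.1469 - 0.0999 = 0.047
Substituting: P = $4.88 / 0.047
P = $103.83

$103.83


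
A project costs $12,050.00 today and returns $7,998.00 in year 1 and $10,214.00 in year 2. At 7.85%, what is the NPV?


Formula: NPV = C0 + C1/(1+r) + C2/(1+r)^2
Discount C1: $7,998.00 / (1 + 0.0785) = $7,415.86
Discount C2: $10,214.00 / (1 + 0.0785)^2 = $8,781.23
NPV = -$12,050.00 + $7,415.86 + $8,781.23 = $4,147.09

$4,147.09


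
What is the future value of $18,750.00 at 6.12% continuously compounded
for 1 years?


Formula: FV = P * e^(r*t)
Exponent: r*t = 0.0612 * 1 = 0.0612
e^(0.0612) = 1.063112
FV = $18,750.00 * 1.063112 = $19,933.34

$19,933.34


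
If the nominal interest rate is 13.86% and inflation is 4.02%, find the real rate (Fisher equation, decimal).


Formula: (1 + r_real) = (1 + r_nom) / (1 + inflation)
Substituting: (1 + r_real) = 1.1386 / 1.0402
(1 + r_real) = 1.094597
r_real = 1.094597 - 1 = 0.094597

0.094597


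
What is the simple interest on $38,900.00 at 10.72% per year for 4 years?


Formula: I = P * r * t
Substituting: I = $38,900.00 * 0.1072 * 4
Step: I = $38,900.00 * 0.4288
I = $16,680.32

$16,680.32


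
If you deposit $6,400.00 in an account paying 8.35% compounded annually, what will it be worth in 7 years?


Formula: FV = P * (1 + r)^n
Substituting: FV = $6,400.00 * (1 + 0.0835)^7
Growth factor: (1.0835)^7 = 1.753083
FV = $6,400.00 * 1.753083 = $11,219.73

$11,219.73


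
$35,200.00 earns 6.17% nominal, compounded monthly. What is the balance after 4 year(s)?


Formula: FV = P * (1 + r/m)^(m*t)
Period rate: r/m = 0.0617 / 12 = 0.005142
Total periods: m*t = 12 * 4 = 48
Growth factor: (1 + 0.005142)^48 = 1.279114
FV = $35,200.00 * 1.279114 = $45,024.81

$45,024.81


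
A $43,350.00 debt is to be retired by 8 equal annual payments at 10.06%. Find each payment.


Formula: PMT = PV * r / (1 - (1+r)^(-n))
Denominator: 1 - (1 + 0.1006)^(-8) = 0.535523
Numerator: $43,350.00 * 0.1006 = 4361.01
PMT = 4361.01 / 0.535523 = $8,143.46

$8,143.46


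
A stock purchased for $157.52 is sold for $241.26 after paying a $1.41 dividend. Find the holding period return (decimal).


Formula: HPR = (P1 - P0 + D) / P0
Gain: $241.26 - $157.52 + $1.41 = $85.15
HPR = $85.15 / $157.52 = 0.5406

0.5406


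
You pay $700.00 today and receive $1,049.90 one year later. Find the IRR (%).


Formula: IRR = C1/C0 - 1
Substituting: IRR = $1,049.90 / $700.00 - 1
Ratio: 1.499857 - 1 = 0.499857
IRR = 49.9857%

49.9857%


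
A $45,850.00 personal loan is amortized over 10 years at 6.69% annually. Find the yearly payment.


Formula: PMT = PV * r / (1 - (1+r)^(-n))
Denominator: 1 - (1 + 0.0669)^(-10) = 0.476685
Numerator: $45,850.00 * 0.0669 = 3067.365
PMT = 3067.365 / 0.476685 = $6,434.78

$6,434.78


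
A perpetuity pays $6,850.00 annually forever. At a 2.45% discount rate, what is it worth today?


Formula: PV = C / r
Substituting: PV = $6,850.00 / 0.0245
PV = $279,591.84

$279,591.84


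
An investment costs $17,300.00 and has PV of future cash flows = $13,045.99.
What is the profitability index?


Formula: PI = PV(cash flows) / initial investment
Substituting: PI = $13,045.99 / $17,300.00
PI = 0.7541

0.7541


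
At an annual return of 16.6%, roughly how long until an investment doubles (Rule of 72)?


Formula: Years ≈ 72 / r
Substituting: Years ≈ 72 / 16.6
Years ≈ 4.3

4.3 years


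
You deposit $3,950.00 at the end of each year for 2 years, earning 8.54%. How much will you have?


Formula: FV = PMT * ((1+r)^n - 1) / r
Growth factor: (1 + 0.0854)^2 = 1.178093
Numerator: 1.178093 - 1 = 0.178093
FV = $3,950.00 * 0.178093 / 0.0854 = $8,237.33

$8,237.33


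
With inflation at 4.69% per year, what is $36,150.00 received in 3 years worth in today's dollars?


Formula: Real value = nominal / (1 + inflation)^years
Price level: (1 + 0.0469)^3 = 1.147402
Real value = $36,150.00 / 1.147402 = $31,505.96

$31,505.96


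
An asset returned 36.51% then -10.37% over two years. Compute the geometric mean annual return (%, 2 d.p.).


Formula: Geometric mean = ((1+r1)*(1+r2))^(1/2) - 1
Product: (1 + 0.3651) * (1 + -0.1037) = 1.3651 * 0.8963 = 1.223539
Square root: 1.223539^0.5 = 1.106137
Geometric mean = 1.106137 - 1 = 0.106137
As percentage: 10.61%

10.61%


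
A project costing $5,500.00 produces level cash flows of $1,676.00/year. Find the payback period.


Formula: Payback = investment / annual cash flow
Substituting: Payback = $5,500.00 / $1,676.00
Payback = 3.2816 years

3.2816 years


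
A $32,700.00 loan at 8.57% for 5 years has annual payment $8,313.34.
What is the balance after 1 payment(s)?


Formula: Balance = PV*(1+r)^k - PMT*((1+r)^k - 1)/r
Growth: (1 + 0.0857)^1 = 1.0857
Accumulated factor: ((1+r)^k - 1)/r = 1.0
Balance = $32,700.00 * 1.0857 - $8,313.34 * 1.0
Balance = $27,189.05

$27,189.05


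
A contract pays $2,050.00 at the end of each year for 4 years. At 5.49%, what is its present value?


Formula: PV = PMT * (1 - (1+r)^(-n)) / r
Discount factor: (1 + 0.0549)^(-4) = 0.807523
Bracket: 1 - 0.807523 = 0.192477
PV = $2,050.00 * 0.192477 / 0.0549 = $7,187.22

$7,187.22


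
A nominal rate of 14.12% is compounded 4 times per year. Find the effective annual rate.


Formula: EAR = (1 + r/m)^m - 1
Period rate: r/m = 0.1412 / 4 = 0.0353
Compounding: (1 + 0.0353)^4 = 1.148854
EAR = 1.148854 - 1 = 0.148854

0.148854


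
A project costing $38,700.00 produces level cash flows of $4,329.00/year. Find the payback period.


Formula: Payback = investment / annual cash flow
Substituting: Payback = $38,700.00 / $4,329.00
Payback = 8.9397 years

8.9397 years


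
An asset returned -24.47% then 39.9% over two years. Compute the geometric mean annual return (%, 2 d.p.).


Formula: Geometric mean = ((1+r1)*(1+r2))^(1/2) - 1
Product: (1 + -0.2447) * (1 + 0.399) = 0.7553 * 1.399 = 1.056665
Square root: 1.056665^0.5 = 1.027942
Geometric mean = 1.027942 - 1 = 0.027942
As percentage: 2.79%

2.79%


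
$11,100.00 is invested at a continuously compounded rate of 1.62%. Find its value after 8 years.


Formula: FV = P * e^(r*t)
Exponent: r*t = 0.0162 * 8 = 0.1296
e^(0.1296) = 1.138373
FV = $11,100.00 * 1.138373 = $12,635.94

$12,635.94


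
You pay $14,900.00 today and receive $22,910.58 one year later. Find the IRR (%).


Formula: IRR = C1/C0 - 1
Substituting: IRR = $22,910.58 / $14,900.00 - 1
Ratio: 1.537623 - 1 = 0.537623
IRR = 53.7623%

53.7623%


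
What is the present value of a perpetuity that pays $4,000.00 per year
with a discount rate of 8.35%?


Formula: PV = C / r
Substituting: PV = $4,000.00 / 0.0835
PV = $47,904.19

$47,904.19


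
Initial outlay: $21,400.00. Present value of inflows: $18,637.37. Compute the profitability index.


Formula: PI = PV(cash flows) / initial investment
Substituting: PI = $18,637.37 / $21,400.00
PI = 0.8709

0.8709


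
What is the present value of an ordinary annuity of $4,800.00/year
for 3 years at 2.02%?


Formula: PV = PMT * (1 - (1+r)^(-n)) / r
Discount factor: (1 + 0.0202)^(-3) = 0.941768
Bracket: 1 - 0.941768 = 0.058232
PV = $4,800.00 * 0.058232 / 0.0202 = $13,837.25

$13,837.25


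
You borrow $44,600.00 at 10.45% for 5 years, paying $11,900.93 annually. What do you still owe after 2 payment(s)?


Formula: Balance = PV*(1+r)^k - PMT*((1+r)^k - 1)/r
Growth: (1 + 0.1045)^2 = 1.21992
Accumulated factor: ((1+r)^k - 1)/r = 2.1045
Balance = $44,600.00 * 1.21992 - $11,900.93 * 2.1045
Balance = $29,362.94

$29,362.94


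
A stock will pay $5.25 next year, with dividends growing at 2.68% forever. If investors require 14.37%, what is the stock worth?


Formula: P = D1 / (r - g)
Spread: r - g = 0.1437 - 0.0268 = 0.1169
Substituting: P = $5.25 / 0.1169
P = $44.91

$44.91


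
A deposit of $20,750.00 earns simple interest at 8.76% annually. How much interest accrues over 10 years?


Formula: I = P * r * t
Substituting: I = $20,750.00 * 0.0876 * 10
Step: I = $20,750.00 * 0.876
I = $18,177.00

$18,177.00


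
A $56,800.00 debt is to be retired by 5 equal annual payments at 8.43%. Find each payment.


Formula: PMT = PV * r / (1 - (1+r)^(-n))
Denominator: 1 - (1 + 0.0843)^(-5) = 0.332805
Numerator: $56,800.00 * 0.0843 = 4788.24
PMT = 4788.24 / 0.332805 = $14,387.52

$14,387.52


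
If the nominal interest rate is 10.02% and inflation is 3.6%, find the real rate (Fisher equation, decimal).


Formula: (1 + r_real) = (1 + r_nom) / (1 + inflation)
Substituting: (1 + r_real) = 1.1002 / 1.036
(1 + r_real) = 1.061969
r_real = 1.061969 - 1 = 0.061969

0.061969


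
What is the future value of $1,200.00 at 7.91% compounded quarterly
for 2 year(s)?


Formula: FV = P * (1 + r/m)^(m*t)
Period rate: r/m = 0.0791 / 4 = 0.019775
Total periods: m*t = 4 * 2 = 8
Growth factor: (1 + 0.019775)^8 = 1.169593
FV = $1,200.00 * 1.169593 = $1,403.51

$1,403.51


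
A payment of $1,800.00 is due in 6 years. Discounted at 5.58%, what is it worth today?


Formula: PV = FV / (1 + r)^n
Substituting: PV = $1,800.00 / (1 + 0.0558)^6
Discount factor: (1.0558)^6 = 1.385128
PV = $1,800.00 / 1.385128 = $1,299.52

$1,299.52


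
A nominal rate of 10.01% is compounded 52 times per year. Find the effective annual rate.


Formula: EAR = (1 + r/m)^m - 1
Period rate: r/m = 0.1001 / 52 = 0.001925
Compounding: (1 + 0.001925)^52 = 1.105175
EAR = 1.105175 - 1 = 0.105175

0.105175


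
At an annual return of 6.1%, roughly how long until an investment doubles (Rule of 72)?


Formula: Years ≈ 72 / r
Substituting: Years ≈ 72 / 6.1
Years ≈ 11.8

11.8 years


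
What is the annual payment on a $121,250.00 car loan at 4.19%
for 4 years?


Formula: PMT = PV * r / (1 - (1+r)^(-n))
Denominator: 1 - (1 + 0.0419)^(-4) = 0.151414
Numerator: $121,250.00 * 0.0419 = 5080.375
PMT = 5080.375 / 0.151414 = $33,552.87

$33,552.87


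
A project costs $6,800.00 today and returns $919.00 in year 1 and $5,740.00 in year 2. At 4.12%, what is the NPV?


Formula: NPV = C0 + C1/(1+r) + C2/(1+r)^2
Discount C1: $919.00 / (1 + 0.0412) = $882.64
Discount C2: $5,740.00 / (1 + 0.0412)^2 = $5,294.73
NPV = -$6,800.00 + $882.64 + $5,294.73 = -$622.64

-$622.64


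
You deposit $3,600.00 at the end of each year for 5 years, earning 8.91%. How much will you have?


Formula: FV = PMT * ((1+r)^n - 1) / r
Growth factor: (1 + 0.0891)^5 = 1.532282
Numerator: 1.532282 - 1 = 0.532282
FV = $3,600.00 * 0.532282 / 0.0891 = $21,506.36

$21,506.36


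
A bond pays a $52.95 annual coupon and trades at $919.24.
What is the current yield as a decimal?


Formula: Current yield = annual coupon / price
Substituting: CY = $52.95 / $919.24
CY = 0.057602

0.057602


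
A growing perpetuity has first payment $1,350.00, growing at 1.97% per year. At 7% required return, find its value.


Formula: PV = C / (r - g)
Spread: r - g = 0.07 - 0.0197 = 0.0503
Substituting: PV = $1,350.00 / 0.0503
PV = $26,838.97

$26,838.97


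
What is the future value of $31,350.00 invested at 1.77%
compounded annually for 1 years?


Formula: FV = P * (1 + r)^n
Substituting: FV = $31,350.00 * (1 + 0.0177)^1
Growth factor: (1.0177)^1 = 1.0177
FV = $31,350.00 * 1.0177 = $31,904.90

$31,904.90


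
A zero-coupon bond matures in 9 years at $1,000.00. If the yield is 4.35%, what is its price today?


Formula: Price = FV / (1 + r)^n
Substituting: Price = $1,000.00 / (1 + 0.0435)^9
Discount factor: (1.0435)^9 = 1.467007
Price = $1,000.00 / 1.467007 = $681.66

$681.66


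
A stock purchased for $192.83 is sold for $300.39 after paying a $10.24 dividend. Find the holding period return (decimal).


Formula: HPR = (P1 - P0 + D) / P0
Gain: $300.39 - $192.83 + $10.24 = $117.80
HPR = $117.80 / $192.83 = 0.6109

0.6109


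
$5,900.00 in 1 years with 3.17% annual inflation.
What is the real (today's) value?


Formula: Real value = nominal / (1 + inflation)^years
Price level: (1 + 0.0317)^1 = 1.0317
Real value = $5,900.00 / 1.0317 = $5,718.72

$5,718.72


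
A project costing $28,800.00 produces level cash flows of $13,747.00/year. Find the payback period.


Formula: Payback = investment / annual cash flow
Substituting: Payback = $28,800.00 / $13,747.00
Payback = 2.095 years

2.095 years


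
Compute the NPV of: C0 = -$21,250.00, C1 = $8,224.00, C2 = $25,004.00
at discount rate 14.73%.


Formula: NPV = C0 + C1/(1+r) + C2/(1+r)^2
Discount C1: $8,224.00 / (1 + 0.1473) = $7,168.13
Discount C2: $25,004.00 / (1 + 0.1473)^2 = $18,995.71
NPV = -$21,250.00 + $7,168.13 + $18,995.71 = $4,913.84

$4,913.84


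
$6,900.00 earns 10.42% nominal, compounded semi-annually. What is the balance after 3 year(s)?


Formula: FV = P * (1 + r/m)^(m*t)
Period rate: r/m = 0.1042 / 2 = 0.0521
Total periods: m*t = 2 * 3 = 6
Growth factor: (1 + 0.0521)^6 = 1.356257
FV = $6,900.00 * 1.356257 = $9,358.18

$9,358.18


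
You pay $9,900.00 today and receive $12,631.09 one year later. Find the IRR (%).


Formula: IRR = C1/C0 - 1
Substituting: IRR = $12,631.09 / $9,900.00 - 1
Ratio: 1.275868 - 1 = 0.275868
IRR = 27.5868%

27.5868%
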